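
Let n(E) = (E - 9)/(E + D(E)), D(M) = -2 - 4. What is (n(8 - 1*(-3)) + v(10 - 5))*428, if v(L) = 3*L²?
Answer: 161356/5 ≈ 32271.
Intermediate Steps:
D(M) = -6
n(E) = (-9 + E)/(-6 + E) (n(E) = (E - 9)/(E - 6) = (-9 + E)/(-6 + E))
(n(8 - 1*(-3)) + v(10 - 5))*428 = ((-9 + (8 - 1*(-3)))/(-6 + (8 - 1*(-3))) + 3*(10 - 5)²)*428 = ((-9 + (8 + 3))/(-6 + (8 + 3)) + 3*5²)*428 = ((-9 + 11)/(-6 + 11) + 3*25)*428 = (2/5 + 75)*428 = ((⅕)*2 + 75)*428 = (⅖ + 75)*428 = (377/5)*428 = 161356/5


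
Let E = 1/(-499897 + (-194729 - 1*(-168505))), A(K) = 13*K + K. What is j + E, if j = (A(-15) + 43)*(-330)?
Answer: 28994528309/526121 ≈ 55110.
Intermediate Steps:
A(K) = 14*K
E = -1/526121 (E = 1/(-499897 + (-194729 + 168505)) = 1/(-499897 - 26224) = 1/(-526121) = -1/526121 ≈ -1.9007e-6)
j = 55110 (j = (14*(-15) + 43)*(-330) = (-210 + 43)*(-330) = -167*(-330) = 55110)
j + E = 55110 - 1/526121 = 28994528309/526121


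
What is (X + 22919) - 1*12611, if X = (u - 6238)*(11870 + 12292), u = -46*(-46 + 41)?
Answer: -145154988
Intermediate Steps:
u = 230 (u = -46*(-5) = 230)
X = -145165296 (X = (230 - 6238)*(11870 + 12292) = -6008*24162 = -145165296)
(X + 22919) - 1*12611 = (-145165296 + 22919) - 1*12611 = -145142377 - 12611 = -145154988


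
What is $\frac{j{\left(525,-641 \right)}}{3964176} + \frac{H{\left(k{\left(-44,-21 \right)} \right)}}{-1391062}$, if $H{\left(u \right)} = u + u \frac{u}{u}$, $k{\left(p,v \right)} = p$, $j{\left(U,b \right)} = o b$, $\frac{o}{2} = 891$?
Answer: $- \frac{44128011521}{153178183192} \approx -0.28808$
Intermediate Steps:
$o = 1782$ ($o = 2 \cdot 891 = 1782$)
$j{\left(U,b \right)} = 1782 b$
$H{\left(u \right)} = 2 u$ ($H{\left(u \right)} = u + u 1 = u + u = 2 u$)
$\frac{j{\left(525,-641 \right)}}{3964176} + \frac{H{\left(k{\left(-44,-21 \right)} \right)}}{-1391062} = \frac{1782 \left(-641\right)}{3964176} + \frac{2 \left(-44\right)}{-1391062} = \left(-1142262\right) \frac{1}{3964176} - - \frac{44}{695531} = - \frac{63459}{220232} + \frac{44}{695531} = - \frac{44128011521}{153178183192}$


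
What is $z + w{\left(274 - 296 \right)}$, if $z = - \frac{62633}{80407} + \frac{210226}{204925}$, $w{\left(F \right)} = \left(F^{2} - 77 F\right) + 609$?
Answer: $\frac{45926594846282}{16477404475} \approx 2787.2$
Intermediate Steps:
$w{\left(F \right)} = 609 + F^{2} - 77 F$
$z = \frac{4068574457}{16477404475}$ ($z = \left(-62633\right) \frac{1}{80407} + 210226 \cdot \frac{1}{204925} = - \frac{62633}{80407} + \frac{210226}{204925} = \frac{4068574457}{16477404475} \approx 0.24692$)
$z + w{\left(274 - 296 \right)} = \frac{4068574457}{16477404475} + \left(609 + \left(274 - 296\right)^{2} - 77 \left(274 - 296\right)\right) = \frac{4068574457}{16477404475} + \left(609 + \left(-22\right)^{2} - -1694\right) = \frac{4068574457}{16477404475} + \left(609 + 484 + 1694\right) = \frac{4068574457}{16477404475} + 2787 = \frac{45926594846282}{16477404475}$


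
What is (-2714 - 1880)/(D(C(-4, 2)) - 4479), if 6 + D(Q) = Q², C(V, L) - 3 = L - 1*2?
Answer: 2297/2238 ≈ 1.0264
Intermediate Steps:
C(V, L) = 1 + L (C(V, L) = 3 + (L - 1*2) = 3 + (L - 2) = 3 + (-2 + L) = 1 + L)
D(Q) = -6 + Q²
(-2714 - 1880)/(D(C(-4, 2)) - 4479) = (-2714 - 1880)/((-6 + (1 + 2)²) - 4479) = -4594/((-6 + 3²) - 4479) = -4594/((-6 + 9) - 4479) = -4594/(3 - 4479) = -4594/(-4476) = -4594*(-1/4476) = 2297/2238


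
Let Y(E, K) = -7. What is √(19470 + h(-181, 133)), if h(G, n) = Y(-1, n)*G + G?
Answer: 6*√571 ≈ 143.37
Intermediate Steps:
h(G, n) = -6*G (h(G, n) = -7*G + G = -6*G)
√(19470 + h(-181, 133)) = √(19470 - 6*(-181)) = √(19470 + 1086) = √20556 = 6*√571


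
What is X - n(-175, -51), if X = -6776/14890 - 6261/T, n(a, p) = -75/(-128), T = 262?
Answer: -3113198389/124837760 ≈ -24.938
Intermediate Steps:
n(a, p) = 75/128 (n(a, p) = -75*(-1/128) = 75/128)
X = -47500801/1950590 (X = -6776/14890 - 6261/262 = -6776*1/14890 - 6261*1/262 = -3388/7445 - 6261/262 = -47500801/1950590 ≈ -24.352)
X - n(-175, -51) = -47500801/1950590 - 1*75/128 = -47500801/1950590 - 75/128 = -3113198389/124837760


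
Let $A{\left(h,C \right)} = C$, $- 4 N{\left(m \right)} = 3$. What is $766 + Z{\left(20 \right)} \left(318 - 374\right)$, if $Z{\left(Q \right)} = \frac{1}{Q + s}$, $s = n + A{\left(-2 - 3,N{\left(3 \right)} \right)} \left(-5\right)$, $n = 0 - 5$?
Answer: $\frac{57226}{75} \approx 763.01$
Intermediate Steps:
$N{\left(m \right)} = - \frac{3}{4}$ ($N{\left(m \right)} = \left(- \frac{1}{4}\right) 3 = - \frac{3}{4}$)
$n = -5$ ($n = 0 - 5 = -5$)
$s = - \frac{5}{4}$ ($s = -5 - - \frac{15}{4} = -5 + \frac{15}{4} = - \frac{5}{4} \approx -1.25$)
$Z{\left(Q \right)} = \frac{1}{- \frac{5}{4} + Q}$ ($Z{\left(Q \right)} = \frac{1}{Q - \frac{5}{4}} = \frac{1}{- \frac{5}{4} + Q}$)
$766 + Z{\left(20 \right)} \left(318 - 374\right) = 766 + \frac{4}{-5 + 4 \cdot 20} \left(318 - 374\right) = 766 + \frac{4}{-5 + 80} \left(318 - 374\right) = 766 + \frac{4}{75} \left(-56\right) = 766 - \frac{224}{75} = \frac{57226}{75}$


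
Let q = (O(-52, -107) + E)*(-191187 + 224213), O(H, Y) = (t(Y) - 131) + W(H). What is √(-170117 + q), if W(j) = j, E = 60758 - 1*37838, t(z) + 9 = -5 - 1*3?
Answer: √750180603 ≈ 27389.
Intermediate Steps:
t(z) = -17 (t(z) = -9 + (-5 - 1*3) = -9 + (-5 - 3) = -9 - 8 = -17)
E = 22920 (E = 60758 - 37838 = 22920)
O(H, Y) = -148 + H (O(H, Y) = (-17 - 131) + H = -148 + H)
q = 750350720 (q = ((-148 - 52) + 22920)*(-191187 + 224213) = (-200 + 22920)*33026 = 22720*33026 = 750350720)
√(-170117 + q) = √(-170117 + 750350720) = √750180603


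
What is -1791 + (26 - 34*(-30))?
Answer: -745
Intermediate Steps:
-1791 + (26 - 34*(-30)) = -1791 + (26 + 1020) = -1791 + 1046 = -745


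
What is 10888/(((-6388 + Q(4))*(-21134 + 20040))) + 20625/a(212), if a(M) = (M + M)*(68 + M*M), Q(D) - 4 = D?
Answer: 121127811/45870719840 ≈ 0.0026406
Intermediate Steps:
Q(D) = 4 + D
a(M) = 2*M*(68 + M²) (a(M) = (2*M)*(68 + M²) = 2*M*(68 + M²))
10888/(((-6388 + Q(4))*(-21134 + 20040))) + 20625/a(212) = 10888/(((-6388 + (4 + 4))*(-21134 + 20040))) + 20625/((2*212*(68 + 212²))) = 10888/(((-6388 + 8)*(-1094))) + 20625/((2*212*(68 + 44944))) = 10888/((-6380*(-1094))) + 20625/((2*212*45012)) = 10888/6979720 + 20625/19085088 = 10888*(1/6979720) + 20625*(1/19085088) = 1361/872465 + 625/578336 = 121127811/45870719840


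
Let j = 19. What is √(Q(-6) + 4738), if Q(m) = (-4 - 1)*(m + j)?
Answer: √4673 ≈ 68.359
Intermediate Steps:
Q(m) = -95 - 5*m (Q(m) = (-4 - 1)*(m + 19) = -5*(19 + m) = -95 - 5*m)
√(Q(-6) + 4738) = √((-95 - 5*(-6)) + 4738) = √((-95 + 30) + 4738) = √(-65 + 4738) = √4673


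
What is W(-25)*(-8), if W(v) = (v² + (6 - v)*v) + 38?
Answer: 896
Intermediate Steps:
W(v) = 38 + v² + v*(6 - v) (W(v) = (v² + v*(6 - v)) + 38 = 38 + v² + v*(6 - v))
W(-25)*(-8) = (38 + 6*(-25))*(-8) = (38 - 150)*(-8) = -112*(-8) = 896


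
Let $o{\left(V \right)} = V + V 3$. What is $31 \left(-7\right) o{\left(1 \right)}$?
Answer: $-868$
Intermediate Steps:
$o{\left(V \right)} = 4 V$ ($o{\left(V \right)} = V + 3 V = 4 V$)
$31 \left(-7\right) o{\left(1 \right)} = 31 \left(-7\right) 4 \cdot 1 = \left(-217\right) 4 = -868$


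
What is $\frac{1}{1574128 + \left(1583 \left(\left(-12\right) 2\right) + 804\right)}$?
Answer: $\frac{1}{1536940} \approx 6.5064 \cdot 10^{-7}$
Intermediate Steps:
$\frac{1}{1574128 + \left(1583 \left(\left(-12\right) 2\right) + 804\right)} = \frac{1}{1574128 + \left(1583 \left(-24\right) + 804\right)} = \frac{1}{1574128 + \left(-37992 + 804\right)} = \frac{1}{1574128 - 37188} = \frac{1}{1536940}$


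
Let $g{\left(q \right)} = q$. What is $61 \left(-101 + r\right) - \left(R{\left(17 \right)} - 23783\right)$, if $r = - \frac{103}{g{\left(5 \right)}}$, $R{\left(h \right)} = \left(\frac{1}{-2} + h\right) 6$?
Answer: $\frac{81332}{5} \approx 16266.0$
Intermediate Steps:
$R{\left(h \right)} = -3 + 6 h$ ($R{\left(h \right)} = \left(- \frac{1}{2} + h\right) 6 = -3 + 6 h$)
$r = - \frac{103}{5} \approx -20.6$
$61 \left(-101 + r\right) - \left(R{\left(17 \right)} - 23783\right) = 61 \left(-101 - \frac{103}{5}\right) - \left(\left(-3 + 6 \cdot 17\right) - 23783\right) = 61 \left(- \frac{608}{5}\right) - \left(\left(-3 + 102\right) - 23783\right) = - \frac{37088}{5} - \left(99 - 23783\right) = - \frac{37088}{5} - -23684 = - \frac{37088}{5} + 23684 = \frac{81332}{5}$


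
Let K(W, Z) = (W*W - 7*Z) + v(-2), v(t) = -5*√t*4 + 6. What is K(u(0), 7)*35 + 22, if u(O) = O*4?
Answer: -1483 - 700*I*√2 ≈ -1483.0 - 989.95*I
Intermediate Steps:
u(O) = 4*O
v(t) = 6 - 20*√t (v(t) = -20*√t + 6 = 6 - 20*√t)
K(W, Z) = 6 + W² - 7*Z - 20*I*√2 (K(W, Z) = (W*W - 7*Z) + (6 - 20*I*√2) = (W² - 7*Z) + (6 - 20*I*√2) = 6 + W² - 7*Z - 20*I*√2)
K(u(0), 7)*35 + 22 = (6 + (4*0)² - 7*7 - 20*I*√2)*35 + 22 = (6 + 0² - 49 - 20*I*√2)*35 + 22 = (6 + 0 - 49 - 20*I*√2)*35 + 22 = (-43 - 20*I*√2)*35 + 22 = (-1505 - 700*I*√2) + 22 = -1483 - 700*I*√2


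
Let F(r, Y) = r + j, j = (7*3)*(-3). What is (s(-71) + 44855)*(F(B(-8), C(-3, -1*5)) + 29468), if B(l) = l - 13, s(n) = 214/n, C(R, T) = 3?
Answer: 93573083544/71 ≈ 1.3179e+9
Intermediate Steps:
B(l) = -13 + l
j = -63 (j = 21*(-3) = -63)
F(r, Y) = -63 + r (F(r, Y) = r - 63 = -63 + r)
(s(-71) + 44855)*(F(B(-8), C(-3, -1*5)) + 29468) = (214/(-71) + 44855)*((-63 + (-13 - 8)) + 29468) = (214*(-1/71) + 44855)*((-63 - 21) + 29468) = (-214/71 + 44855)*(-84 + 29468) = (3184491/71)*29384 = 93573083544/71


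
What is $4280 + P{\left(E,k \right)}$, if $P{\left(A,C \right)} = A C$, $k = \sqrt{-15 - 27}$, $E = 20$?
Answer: $4280 + 20 i \sqrt{42} \approx 4280.0 + 129.61 i$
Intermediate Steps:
$k = i \sqrt{42}$ ($k = \sqrt{-42} = i \sqrt{42} \approx 6.4807 i$)
$4280 + P{\left(E,k \right)} = 4280 + 20 i \sqrt{42}$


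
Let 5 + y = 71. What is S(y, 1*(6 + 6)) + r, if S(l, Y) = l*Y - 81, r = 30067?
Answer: 30778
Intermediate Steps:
y = 66 (y = -5 + 71 = 66)
S(l, Y) = -81 + Y*l (S(l, Y) = Y*l - 81 = -81 + Y*l)
S(y, 1*(6 + 6)) + r = (-81 + (1*(6 + 6))*66) + 30067 = (-81 + (1*12)*66) + 30067 = (-81 + 12*66) + 30067 = (-81 + 792) + 30067 = 711 + 30067 = 30778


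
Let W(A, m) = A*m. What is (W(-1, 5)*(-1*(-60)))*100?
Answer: -30000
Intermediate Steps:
(W(-1, 5)*(-1*(-60)))*100 = ((-1*5)*(-1*(-60)))*100 = -5*60*100 = -300*100 = -30000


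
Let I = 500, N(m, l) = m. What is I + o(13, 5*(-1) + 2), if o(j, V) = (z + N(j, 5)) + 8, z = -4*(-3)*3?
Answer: 557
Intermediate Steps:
z = 36 (z = 12*3 = 36)
o(j, V) = 44 + j (o(j, V) = (36 + j) + 8 = 44 + j)
I + o(13, 5*(-1) + 2) = 500 + (44 + 13) = 500 + 57 = 557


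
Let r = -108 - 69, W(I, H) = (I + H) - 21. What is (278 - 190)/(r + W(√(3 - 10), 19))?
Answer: -1969/4006 - 11*I*√7/4006 ≈ -0.49151 - 0.0072649*I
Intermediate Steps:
W(I, H) = -21 + H + I (W(I, H) = (H + I) - 21 = -21 + H + I)
r = -177
(278 - 190)/(r + W(√(3 - 10), 19)) = (278 - 190)/(-177 + (-21 + 19 + √(3 - 10))) = 88/(-177 + (-21 + 19 + √(-7))) = 88/(-177 + (-21 + 19 + I*√7)) = 88/(-177 + (-2 + I*√7)) = 88/(-179 + I*√7)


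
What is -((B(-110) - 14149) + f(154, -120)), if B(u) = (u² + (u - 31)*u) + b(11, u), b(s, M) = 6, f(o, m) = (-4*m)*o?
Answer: -87387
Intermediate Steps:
f(o, m) = -4*m*o
B(u) = 6 + u² + u*(-31 + u) (B(u) = (u² + (u - 31)*u) + 6 = (u² + (-31 + u)*u) + 6 = (u² + u*(-31 + u)) + 6 = 6 + u² + u*(-31 + u))
-((B(-110) - 14149) + f(154, -120)) = -(((6 - 31*(-110) + 2*(-110)²) - 14149) - 4*(-120)*154) = -(((6 + 3410 + 2*12100) - 14149) + 73920) = -(((6 + 3410 + 24200) - 14149) + 73920) = -((27616 - 14149) + 73920) = -(13467 + 73920) = -1*87387 = -87387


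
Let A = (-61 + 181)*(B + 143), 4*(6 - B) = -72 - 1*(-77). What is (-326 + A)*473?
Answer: 8232092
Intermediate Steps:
B = 19/4 (B = 6 - (-72 - 1*(-77))/4 = 6 - (-72 + 77)/4 = 6 - ¼*5 = 6 - 5/4 = 19/4 ≈ 4.7500)
A = 17730 (A = (-61 + 181)*(19/4 + 143) = 120*(591/4) = 17730)
(-326 + A)*473 = (-326 + 17730)*473 = 17404*473 = 8232092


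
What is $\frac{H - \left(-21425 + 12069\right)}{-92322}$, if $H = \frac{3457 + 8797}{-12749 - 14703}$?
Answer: $- \frac{128414329}{1267211772} \approx -0.10134$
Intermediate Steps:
$H = - \frac{6127}{13726}$ ($H = \frac{12254}{-27452} = 12254 \left(- \frac{1}{27452}\right) = - \frac{6127}{13726} \approx -0.44638$)
$\frac{H - \left(-21425 + 12069\right)}{-92322} = \frac{- \frac{6127}{13726} - \left(-21425 + 12069\right)}{-92322} = \left(- \frac{6127}{13726} - -9356\right) \left(- \frac{1}{92322}\right) = \left(- \frac{6127}{13726} + 9356\right) \left(- \frac{1}{92322}\right) = \frac{128414329}{13726} \left(- \frac{1}{92322}\right) = - \frac{128414329}{1267211772}$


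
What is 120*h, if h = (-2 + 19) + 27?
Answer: 5280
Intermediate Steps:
h = 44 (h = 17 + 27 = 44)
120*h = 120*44 = 5280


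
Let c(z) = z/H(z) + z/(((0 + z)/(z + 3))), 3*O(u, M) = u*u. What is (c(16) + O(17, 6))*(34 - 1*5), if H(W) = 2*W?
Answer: 20155/6 ≈ 3359.2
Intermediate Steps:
O(u, M) = u²/3 (O(u, M) = (u*u)/3 = u²/3)
c(z) = 7/2 + z (c(z) = z/((2*z)) + z/(((0 + z)/(z + 3))) = z*(1/(2*z)) + z/((z/(3 + z))) = ½ + z*((3 + z)/z) = ½ + (3 + z) = 7/2 + z)
(c(16) + O(17, 6))*(34 - 1*5) = ((7/2 + 16) + (⅓)*17²)*(34 - 1*5) = (39/2 + (⅓)*289)*(34 - 5) = (39/2 + 289/3)*29 = (695/6)*29 = 20155/6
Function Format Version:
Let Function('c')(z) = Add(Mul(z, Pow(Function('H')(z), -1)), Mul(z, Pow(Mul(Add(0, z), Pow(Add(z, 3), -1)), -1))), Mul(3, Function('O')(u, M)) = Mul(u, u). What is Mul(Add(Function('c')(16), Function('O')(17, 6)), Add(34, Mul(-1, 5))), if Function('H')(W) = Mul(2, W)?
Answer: Rational(20155, 6) ≈ 3359.2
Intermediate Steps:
Function('O')(u, M) = Mul(Rational(1, 3), Pow(u, 2)) (Function('O')(u, M) = Mul(Rational(1, 3), Mul(u, u)) = Mul(Rational(1, 3), Pow(u, 2)))
Function('c')(z) = Add(Rational(7, 2), z) (Function('c')(z) = Add(Mul(z, Pow(Mul(2, z), -1)), Mul(z, Pow(Mul(Add(0, z), Pow(Add(z, 3), -1)), -1))) = Add(Mul(z, Mul(Rational(1, 2), Pow(z, -1))), Mul(z, Pow(Mul(z, Pow(Add(3, z), -1)), -1))) = Add(Rational(1, 2), Mul(z, Mul(Pow(z, -1), Add(3, z)))) = Add(Rational(1, 2), Add(3, z)) = Add(Rational(7, 2), z))
Mul(Add(Function('c')(16), Function('O')(17, 6)), Add(34, Mul(-1, 5))) = Mul(Add(Add(Rational(7, 2), 16), Mul(Rational(1, 3), Pow(17, 2))), Add(34, Mul(-1, 5))) = Mul(Add(Rational(39, 2), Mul(Rational(1, 3), 289)), Add(34, -5)) = Mul(Add(Rational(39, 2), Rational(289, 3)), 29) = Mul(Rational(695, 6), 29) = Rational(20155, 6)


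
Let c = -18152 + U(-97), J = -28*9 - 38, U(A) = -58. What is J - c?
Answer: 17920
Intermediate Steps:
J = -290 (J = -252 - 38 = -290)
c = -18210 (c = -18152 - 58 = -18210)
J - c = -290 - 1*(-18210) = -290 + 18210 = 17920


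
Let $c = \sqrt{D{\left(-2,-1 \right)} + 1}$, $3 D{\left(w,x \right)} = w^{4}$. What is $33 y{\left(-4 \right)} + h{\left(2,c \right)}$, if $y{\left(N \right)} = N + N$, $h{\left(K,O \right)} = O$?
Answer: $-264 + \frac{\sqrt{57}}{3} \approx -261.48$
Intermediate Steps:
$D{\left(w,x \right)} = \frac{w^{4}}{3}$
$c = \frac{\sqrt{57}}{3}$ ($c = \sqrt{\frac{\left(-2\right)^{4}}{3} + 1} = \sqrt{\frac{1}{3} \cdot 16 + 1} = \sqrt{\frac{16}{3} + 1} = \sqrt{\frac{19}{3}} = \frac{\sqrt{57}}{3} \approx 2.5166$)
$y{\left(N \right)} = 2 N$
$33 y{\left(-4 \right)} + h{\left(2,c \right)} = 33 \cdot 2 \left(-4\right) + \frac{\sqrt{57}}{3} = 33 \left(-8\right) + \frac{\sqrt{57}}{3} = -264 + \frac{\sqrt{57}}{3}$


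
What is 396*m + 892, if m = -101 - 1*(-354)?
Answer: 101080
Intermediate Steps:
m = 253 (m = -101 + 354 = 253)
396*m + 892 = 396*253 + 892 = 100188 + 892 = 101080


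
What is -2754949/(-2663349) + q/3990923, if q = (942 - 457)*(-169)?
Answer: 10776487927142/10629220781127 ≈ 1.0139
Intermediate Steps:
q = -81965 (q = 485*(-169) = -81965)
-2754949/(-2663349) + q/3990923 = -2754949/(-2663349) - 81965/3990923 = -2754949*(-1/2663349) - 81965*1/3990923 = 2754949/2663349 - 81965/3990923 = 10776487927142/10629220781127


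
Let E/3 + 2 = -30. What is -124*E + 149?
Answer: 12053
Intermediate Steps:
E = -96 (E = -6 + 3*(-30) = -6 - 90 = -96)
-124*E + 149 = -124*(-96) + 149 = 11904 + 149 = 12053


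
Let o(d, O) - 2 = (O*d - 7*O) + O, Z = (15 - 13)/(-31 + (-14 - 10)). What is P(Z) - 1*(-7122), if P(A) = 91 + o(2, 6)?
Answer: 7191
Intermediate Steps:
Z = -2/55 (Z = 2/(-31 - 24) = 2/(-55) = 2*(-1/55) = -2/55 ≈ -0.036364)
o(d, O) = 2 - 6*O + O*d (o(d, O) = 2 + ((O*d - 7*O) + O) = 2 + ((-7*O + O*d) + O) = 2 + (-6*O + O*d) = 2 - 6*O + O*d)
P(A) = 69 (P(A) = 91 + (2 - 6*6 + 6*2) = 91 + (2 - 36 + 12) = 91 - 22 = 69)
P(Z) - 1*(-7122) = 69 - 1*(-7122) = 69 + 7122 = 7191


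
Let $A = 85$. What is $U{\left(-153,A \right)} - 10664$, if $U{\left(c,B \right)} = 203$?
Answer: $-10461$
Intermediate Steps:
$U{\left(-153,A \right)} - 10664 = 203 - 10664 = -10461$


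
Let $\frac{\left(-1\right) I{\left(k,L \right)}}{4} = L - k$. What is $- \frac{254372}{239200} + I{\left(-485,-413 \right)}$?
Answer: $- \frac{17285993}{59800} \approx -289.06$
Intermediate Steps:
$I{\left(k,L \right)} = - 4 L + 4 k$ ($I{\left(k,L \right)} = - 4 \left(L - k\right) = - 4 L + 4 k$)
$- \frac{254372}{239200} + I{\left(-485,-413 \right)} = - \frac{254372}{239200} + \left(\left(-4\right) \left(-413\right) + 4 \left(-485\right)\right) = \left(-254372\right) \frac{1}{239200} + \left(1652 - 1940\right) = - \frac{63593}{59800} - 288 = - \frac{17285993}{59800}$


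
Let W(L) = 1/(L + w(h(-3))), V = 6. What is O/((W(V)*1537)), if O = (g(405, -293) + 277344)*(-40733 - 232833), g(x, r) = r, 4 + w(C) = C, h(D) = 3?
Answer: -378958669330/1537 ≈ -2.4656e+8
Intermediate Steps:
w(C) = -4 + C
O = -75791733866 (O = (-293 + 277344)*(-40733 - 232833) = 277051*(-273566) = -75791733866)
W(L) = 1/(-1 + L) (W(L) = 1/(L + (-4 + 3)) = 1/(L - 1) = 1/(-1 + L))
O/((W(V)*1537)) = -75791733866/(1537/(-1 + 6)) = -75791733866/(1537/5) = -75791733866/((⅕)*1537) = -75791733866/1537/5 = -75791733866*5/1537 = -378958669330/1537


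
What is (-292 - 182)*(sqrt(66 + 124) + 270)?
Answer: -127980 - 474*sqrt(190) ≈ -1.3451e+5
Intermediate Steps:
(-292 - 182)*(sqrt(66 + 124) + 270) = -474*(sqrt(190) + 270) = -474*(270 + sqrt(190)) = -127980 - 474*sqrt(190)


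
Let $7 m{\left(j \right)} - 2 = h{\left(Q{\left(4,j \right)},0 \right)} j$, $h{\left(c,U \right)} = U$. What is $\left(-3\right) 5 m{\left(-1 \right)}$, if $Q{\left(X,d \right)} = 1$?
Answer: $- \frac{30}{7} \approx -4.2857$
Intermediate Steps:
$m{\left(j \right)} = \frac{2}{7}$ ($m{\left(j \right)} = \frac{2}{7} + \frac{0 j}{7} = \frac{2}{7} + \frac{1}{7} \cdot 0 = \frac{2}{7} + 0 = \frac{2}{7}$)
$\left(-3\right) 5 m{\left(-1 \right)} = \left(-3\right) 5 \cdot \frac{2}{7} = \left(-15\right) \frac{2}{7} = - \frac{30}{7}$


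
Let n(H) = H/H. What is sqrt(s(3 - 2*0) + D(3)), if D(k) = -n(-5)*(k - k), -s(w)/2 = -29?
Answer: sqrt(58) ≈ 7.6158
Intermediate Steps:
n(H) = 1
s(w) = 58 (s(w) = -2*(-29) = 58)
D(k) = 0 (D(k) = -(k - k) = -0 = -1*0 = 0)
sqrt(s(3 - 2*0) + D(3)) = sqrt(58 + 0) = sqrt(58)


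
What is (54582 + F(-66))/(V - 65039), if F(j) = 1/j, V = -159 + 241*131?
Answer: -3602411/2219382 ≈ -1.6232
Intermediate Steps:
V = 31412 (V = -159 + 31571 = 31412)
(54582 + F(-66))/(V - 65039) = (54582 + 1/(-66))/(31412 - 65039) = (54582 - 1/66)/(-33627) = (3602411/66)*(-1/33627) = -3602411/2219382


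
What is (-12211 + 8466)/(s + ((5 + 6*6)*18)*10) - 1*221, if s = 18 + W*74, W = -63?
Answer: -608401/2736 ≈ -222.37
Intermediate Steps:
s = -4644 (s = 18 - 63*74 = 18 - 4662 = -4644)
(-12211 + 8466)/(s + ((5 + 6*6)*18)*10) - 1*221 = (-12211 + 8466)/(-4644 + ((5 + 6*6)*18)*10) - 1*221 = -3745/(-4644 + ((5 + 36)*18)*10) - 221 = -3745/(-4644 + (41*18)*10) - 221 = -3745/(-4644 + 738*10) - 221 = -3745/(-4644 + 7380) - 221 = -3745/2736 - 221 = -608401/2736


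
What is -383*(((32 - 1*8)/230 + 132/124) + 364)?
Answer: -498599741/3565 ≈ -1.3986e+5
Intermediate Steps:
-383*(((32 - 1*8)/230 + 132/124) + 364) = -383*(((32 - 8)*(1/230) + 132*(1/124)) + 364) = -383*((24*(1/230) + 33/31) + 364) = -383*((12/115 + 33/31) + 364) = -383*(4167/3565 + 364) = -383*1301827/3565 = -498599741/3565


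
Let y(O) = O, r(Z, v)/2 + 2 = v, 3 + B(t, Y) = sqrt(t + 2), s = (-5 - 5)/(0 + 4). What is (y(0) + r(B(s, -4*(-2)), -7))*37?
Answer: -666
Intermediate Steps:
s = -5/2 (s = -10/4 = -10*1/4 = -5/2 ≈ -2.5000)
B(t, Y) = -3 + sqrt(2 + t) (B(t, Y) = -3 + sqrt(t + 2) = -3 + sqrt(2 + t))
r(Z, v) = -4 + 2*v
(y(0) + r(B(s, -4*(-2)), -7))*37 = (0 + (-4 + 2*(-7)))*37 = (0 + (-4 - 14))*37 = (0 - 18)*37 = -18*37 = -666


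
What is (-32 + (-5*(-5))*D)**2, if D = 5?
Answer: 8649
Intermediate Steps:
(-32 + (-5*(-5))*D)**2 = (-32 - 5*(-5)*5)**2 = (-32 + 25*5)**2 = (-32 + 125)**2 = 93**2 = 8649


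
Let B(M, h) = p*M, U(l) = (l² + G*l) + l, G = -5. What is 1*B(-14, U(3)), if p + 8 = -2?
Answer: 140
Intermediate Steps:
p = -10 (p = -8 - 2 = -10)
U(l) = l² - 4*l (U(l) = (l² - 5*l) + l = l² - 4*l)
B(M, h) = -10*M
1*B(-14, U(3)) = 1*(-10*(-14)) = 1*140 = 140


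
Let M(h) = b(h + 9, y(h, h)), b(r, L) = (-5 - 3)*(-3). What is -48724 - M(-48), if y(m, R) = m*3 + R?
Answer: -48748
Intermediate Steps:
y(m, R) = R + 3*m (y(m, R) = 3*m + R = R + 3*m)
b(r, L) = 24 (b(r, L) = -8*(-3) = 24)
M(h) = 24
-48724 - M(-48) = -48724 - 1*24 = -48724 - 24 = -48748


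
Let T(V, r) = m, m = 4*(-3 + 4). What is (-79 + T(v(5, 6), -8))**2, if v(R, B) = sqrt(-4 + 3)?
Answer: 5625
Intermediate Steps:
v(R, B) = I (v(R, B) = sqrt(-1) = I)
m = 4 (m = 4*1 = 4)
T(V, r) = 4
(-79 + T(v(5, 6), -8))**2 = (-79 + 4)**2 = (-75)**2 = 5625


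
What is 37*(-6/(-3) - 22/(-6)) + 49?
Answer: 776/3 ≈ 258.67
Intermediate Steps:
37*(-6/(-3) - 22/(-6)) + 49 = 37*(-6*(-1/3) - 22*(-1/6)) + 49 = 37*(2 + 11/3) + 49 = 37*(17/3) + 49 = 629/3 + 49 = 776/3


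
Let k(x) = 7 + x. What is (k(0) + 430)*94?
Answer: 41078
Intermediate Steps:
(k(0) + 430)*94 = ((7 + 0) + 430)*94 = (7 + 430)*94 = 437*94 = 41078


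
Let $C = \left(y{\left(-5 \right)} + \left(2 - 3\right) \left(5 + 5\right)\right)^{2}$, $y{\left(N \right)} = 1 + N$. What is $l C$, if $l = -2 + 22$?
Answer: $3920$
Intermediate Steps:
$l = 20$
$C = 196$ ($C = \left(\left(1 - 5\right) + \left(2 - 3\right) \left(5 + 5\right)\right)^{2} = \left(-4 - 10\right)^{2} = \left(-14\right)^{2} = 196$)
$l C = 20 \cdot 196 = 3920$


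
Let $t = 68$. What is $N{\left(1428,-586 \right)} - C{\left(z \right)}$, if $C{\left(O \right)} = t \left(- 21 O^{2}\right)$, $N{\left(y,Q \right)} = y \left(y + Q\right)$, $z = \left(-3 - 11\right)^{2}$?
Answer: $56060424$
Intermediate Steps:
$z = 196$ ($z = \left(-14\right)^{2} = 196$)
$N{\left(y,Q \right)} = y \left(Q + y\right)$
$C{\left(O \right)} = - 1428 O^{2}$ ($C{\left(O \right)} = 68 \left(- 21 O^{2}\right) = - 1428 O^{2}$)
$N{\left(1428,-586 \right)} - C{\left(z \right)} = 1428 \left(-586 + 1428\right) - - 1428 \cdot 196^{2} = 1428 \cdot 842 - \left(-1428\right) 38416 = 1202376 - -54858048 = 1202376 + 54858048 = 56060424$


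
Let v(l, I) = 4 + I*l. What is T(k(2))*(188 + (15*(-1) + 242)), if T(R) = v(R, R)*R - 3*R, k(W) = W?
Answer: 4150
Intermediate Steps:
T(R) = -3*R + R*(4 + R²) (T(R) = (4 + R*R)*R - 3*R = (4 + R²)*R - 3*R = R*(4 + R²) - 3*R = -3*R + R*(4 + R²))
T(k(2))*(188 + (15*(-1) + 242)) = (2 + 2³)*(188 + (15*(-1) + 242)) = (2 + 8)*(188 + (-15 + 242)) = 10*(188 + 227) = 10*415 = 4150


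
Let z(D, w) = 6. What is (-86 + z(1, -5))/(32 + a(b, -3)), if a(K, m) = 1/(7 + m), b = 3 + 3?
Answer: -320/129 ≈ -2.4806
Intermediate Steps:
b = 6
(-86 + z(1, -5))/(32 + a(b, -3)) = (-86 + 6)/(32 + 1/(7 - 3)) = -80/(32 + 1/4) = -80/(129/4) = (4/129)*(-80) = -320/129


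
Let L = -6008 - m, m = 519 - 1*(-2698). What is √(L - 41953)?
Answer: I*√51178 ≈ 226.23*I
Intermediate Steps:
m = 3217 (m = 519 + 2698 = 3217)
L = -9225 (L = -6008 - 1*3217 = -6008 - 3217 = -9225)
√(L - 41953) = √(-9225 - 41953) = √(-51178) = I*√51178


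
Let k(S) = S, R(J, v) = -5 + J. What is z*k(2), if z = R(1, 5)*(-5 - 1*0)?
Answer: 40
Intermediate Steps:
z = 20 (z = (-5 + 1)*(-5 - 1*0) = -4*(-5 + 0) = -4*(-5) = 20)
z*k(2) = 20*2 = 40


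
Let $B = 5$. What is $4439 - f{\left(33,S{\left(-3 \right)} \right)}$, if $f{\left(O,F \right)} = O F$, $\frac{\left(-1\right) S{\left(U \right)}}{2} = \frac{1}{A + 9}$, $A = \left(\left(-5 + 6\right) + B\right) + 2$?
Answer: $\frac{75529}{17} \approx 4442.9$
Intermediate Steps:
$A = 8$ ($A = \left(\left(-5 + 6\right) + 5\right) + 2 = \left(1 + 5\right) + 2 = 6 + 2 = 8$)
$S{\left(U \right)} = - \frac{2}{17}$ ($S{\left(U \right)} = - \frac{2}{8 + 9} = - \frac{2}{17}$)
$f{\left(O,F \right)} = F O$
$4439 - f{\left(33,S{\left(-3 \right)} \right)} = 4439 - \left(- \frac{2}{17}\right) 33 = 4439 - - \frac{66}{17} = 4439 + \frac{66}{17} = \frac{75529}{17}$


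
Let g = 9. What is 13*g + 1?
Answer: 118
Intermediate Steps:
13*g + 1 = 13*9 + 1 = 117 + 1 = 118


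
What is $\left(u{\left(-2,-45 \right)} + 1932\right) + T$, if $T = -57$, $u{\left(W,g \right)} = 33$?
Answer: $1908$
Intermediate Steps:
$\left(u{\left(-2,-45 \right)} + 1932\right) + T = \left(33 + 1932\right) - 57 = 1965 - 57 = 1908$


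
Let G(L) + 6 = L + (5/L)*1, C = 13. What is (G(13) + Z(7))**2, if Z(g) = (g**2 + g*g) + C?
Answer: 2368521/169 ≈ 14015.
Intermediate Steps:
Z(g) = 13 + 2*g**2 (Z(g) = (g**2 + g*g) + 13 = (g**2 + g**2) + 13 = 2*g**2 + 13 = 13 + 2*g**2)
G(L) = -6 + L + 5/L (G(L) = -6 + (L + (5/L)*1) = -6 + (L + 5/L) = -6 + L + 5/L)
(G(13) + Z(7))**2 = ((-6 + 13 + 5/13) + (13 + 2*7**2))**2 = ((-6 + 13 + 5*(1/13)) + (13 + 2*49))**2 = ((-6 + 13 + 5/13) + (13 + 98))**2 = (96/13 + 111)**2 = (1539/13)**2 = 2368521/169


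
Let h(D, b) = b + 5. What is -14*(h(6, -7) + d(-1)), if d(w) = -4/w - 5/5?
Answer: -14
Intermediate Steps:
h(D, b) = 5 + b
d(w) = -1 - 4/w (d(w) = -4/w - 5*⅕ = -4/w - 1 = -1 - 4/w)
-14*(h(6, -7) + d(-1)) = -14*((5 - 7) + (-4 - 1*(-1))/(-1)) = -14*(-2 - (-4 + 1)) = -14*(-2 - 1*(-3)) = -14*(-2 + 3) = -14*1 = -14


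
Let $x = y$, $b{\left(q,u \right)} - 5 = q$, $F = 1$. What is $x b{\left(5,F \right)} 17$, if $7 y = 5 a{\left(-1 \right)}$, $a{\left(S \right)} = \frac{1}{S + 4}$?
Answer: $\frac{850}{21} \approx 40.476$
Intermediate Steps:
$a{\left(S \right)} = \frac{1}{4 + S}$
$b{\left(q,u \right)} = 5 + q$
$y = \frac{5}{21}$ ($y = \frac{5 \frac{1}{4 - 1}}{7} = \frac{5 \cdot \frac{1}{3}}{7} = \frac{1}{7} \cdot \frac{5}{3} = \frac{5}{21} \approx 0.2381$)
$x = \frac{5}{21} \approx 0.2381$
$x b{\left(5,F \right)} 17 = \frac{5 \left(5 + 5\right)}{21} \cdot 17 = \frac{5}{21} \cdot 10 \cdot 17 = \frac{50}{21} \cdot 17 = \frac{850}{21}$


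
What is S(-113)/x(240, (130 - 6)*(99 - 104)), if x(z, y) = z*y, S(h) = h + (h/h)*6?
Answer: 107/148800 ≈ 0.00071909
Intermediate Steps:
S(h) = 6 + h (S(h) = h + 1*6 = h + 6 = 6 + h)
x(z, y) = y*z
S(-113)/x(240, (130 - 6)*(99 - 104)) = (6 - 113)/((((130 - 6)*(99 - 104))*240)) = -107/((124*(-5))*240) = -107/((-620*240)) = -107/(-148800) = -107*(-1/148800) = 107/148800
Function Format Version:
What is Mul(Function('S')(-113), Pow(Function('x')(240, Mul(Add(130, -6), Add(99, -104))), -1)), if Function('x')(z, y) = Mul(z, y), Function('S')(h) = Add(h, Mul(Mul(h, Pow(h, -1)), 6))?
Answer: Rational(107, 148800) ≈ 0.00071909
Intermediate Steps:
Function('S')(h) = Add(6, h) (Function('S')(h) = Add(h, Mul(1, 6)) = Add(h, 6) = Add(6, h))
Function('x')(z, y) = Mul(y, z)
Mul(Function('S')(-113), Pow(Function('x')(240, Mul(Add(130, -6), Add(99, -104))), -1)) = Mul(Add(6, -113), Pow(Mul(Mul(Add(130, -6), Add(99, -104)), 240), -1)) = Mul(-107, Pow(Mul(Mul(124, -5), 240), -1)) = Mul(-107, Pow(Mul(-620, 240), -1)) = Mul(-107, Pow(-148800, -1)) = Mul(-107, Rational(-1, 148800)) = Rational(107, 148800)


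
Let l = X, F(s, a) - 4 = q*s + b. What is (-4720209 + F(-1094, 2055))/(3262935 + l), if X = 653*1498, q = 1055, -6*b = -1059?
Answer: -11748397/8482258 ≈ -1.3851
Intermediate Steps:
b = 353/2 (b = -1/6*(-1059) = 353/2 ≈ 176.50)
X = 978194
F(s, a) = 361/2 + 1055*s (F(s, a) = 4 + (1055*s + 353/2) = 4 + (353/2 + 1055*s) = 361/2 + 1055*s)
l = 978194
(-4720209 + F(-1094, 2055))/(3262935 + l) = (-4720209 + (361/2 + 1055*(-1094)))/(3262935 + 978194) = (-4720209 + (361/2 - 1154170))/4241129 = (-4720209 - 2307979/2)*(1/4241129) = -11748397/2*1/4241129 = -11748397/8482258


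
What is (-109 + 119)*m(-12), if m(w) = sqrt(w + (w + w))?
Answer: 60*I ≈ 60.0*I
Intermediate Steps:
m(w) = sqrt(3)*sqrt(w) (m(w) = sqrt(w + 2*w) = sqrt(3*w) = sqrt(3)*sqrt(w))
(-109 + 119)*m(-12) = (-109 + 119)*(sqrt(3)*sqrt(-12)) = 10*(sqrt(3)*(2*I*sqrt(3))) = 10*(6*I) = 60*I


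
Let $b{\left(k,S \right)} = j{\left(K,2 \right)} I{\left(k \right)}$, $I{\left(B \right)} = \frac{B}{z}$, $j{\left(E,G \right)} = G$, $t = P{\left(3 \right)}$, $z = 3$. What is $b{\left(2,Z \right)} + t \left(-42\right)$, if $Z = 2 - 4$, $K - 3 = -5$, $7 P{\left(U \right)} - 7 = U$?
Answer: $- \frac{176}{3} \approx -58.667$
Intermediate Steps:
$P{\left(U \right)} = 1 + \frac{U}{7}$
$K = -2$ ($K = 3 - 5 = -2$)
$t = \frac{10}{7}$ ($t = 1 + \frac{1}{7} \cdot 3 = 1 + \frac{3}{7} = \frac{10}{7} \approx 1.4286$)
$I{\left(B \right)} = \frac{B}{3}$
$Z = -2$ ($Z = 2 - 4 = -2$)
$b{\left(k,S \right)} = \frac{2 k}{3}$ ($b{\left(k,S \right)} = 2 \frac{k}{3} = \frac{2 k}{3}$)
$b{\left(2,Z \right)} + t \left(-42\right) = \frac{2}{3} \cdot 2 + \frac{10}{7} \left(-42\right) = \frac{4}{3} - 60 = - \frac{176}{3}$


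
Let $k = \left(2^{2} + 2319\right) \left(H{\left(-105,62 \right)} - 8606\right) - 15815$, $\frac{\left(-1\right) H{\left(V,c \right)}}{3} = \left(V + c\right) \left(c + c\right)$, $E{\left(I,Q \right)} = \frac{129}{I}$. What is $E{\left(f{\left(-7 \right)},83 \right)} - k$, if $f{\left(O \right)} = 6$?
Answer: $- \frac{34302267}{2} \approx -1.7151 \cdot 10^{7}$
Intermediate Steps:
$H{\left(V,c \right)} = - 6 c \left(V + c\right)$ ($H{\left(V,c \right)} = - 3 \left(V + c\right) \left(c + c\right) = - 3 \left(V + c\right) 2 c = - 3 \cdot 2 c \left(V + c\right) = - 6 c \left(V + c\right)$)
$k = 17151155$ ($k = \left(2^{2} + 2319\right) \left(\left(-6\right) 62 \left(-105 + 62\right) - 8606\right) - 15815 = \left(4 + 2319\right) \left(\left(-6\right) 62 \left(-43\right) - 8606\right) - 15815 = 2323 \left(15996 - 8606\right) - 15815 = 2323 \cdot 7390 - 15815 = 17166970 - 15815 = 17151155$)
$E{\left(f{\left(-7 \right)},83 \right)} - k = \frac{129}{6} - 17151155 = 129 \cdot \frac{1}{6} - 17151155 = \frac{43}{2} - 17151155 = - \frac{34302267}{2}$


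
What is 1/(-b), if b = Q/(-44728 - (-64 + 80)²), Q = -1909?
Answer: -44984/1909 ≈ -23.564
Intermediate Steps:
b = 1909/44984 (b = -1909/(-44728 - (-64 + 80)²) = -1909/(-44728 - 1*16²) = -1909/(-44728 - 1*256) = -1909/(-44728 - 256) = -1909/(-44984) = -1909*(-1/44984) = 1909/44984 ≈ 0.042437)
1/(-b) = 1/(-1*1909/44984) = 1/(-1909/44984) = -44984/1909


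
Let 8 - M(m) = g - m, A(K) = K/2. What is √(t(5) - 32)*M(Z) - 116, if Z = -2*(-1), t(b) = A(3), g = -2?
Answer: -116 + 6*I*√122 ≈ -116.0 + 66.272*I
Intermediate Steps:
A(K) = K/2 (A(K) = K*(½) = K/2)
t(b) = 3/2 (t(b) = (½)*3 = 3/2)
Z = 2
M(m) = 10 + m (M(m) = 8 - (-2 - m) = 8 + (2 + m) = 10 + m)
√(t(5) - 32)*M(Z) - 116 = √(3/2 - 32)*(10 + 2) - 116 = √(-61/2)*12 - 116 = (I*√122/2)*12 - 116 = 6*I*√122 - 116 = -116 + 6*I*√122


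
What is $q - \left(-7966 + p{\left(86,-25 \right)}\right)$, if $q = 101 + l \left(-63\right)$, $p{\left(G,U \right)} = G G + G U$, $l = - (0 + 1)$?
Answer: $2884$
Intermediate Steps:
$l = -1$ ($l = \left(-1\right) 1 = -1$)
$p{\left(G,U \right)} = G^{2} + G U$
$q = 164$ ($q = 101 - -63 = 101 + 63 = 164$)
$q - \left(-7966 + p{\left(86,-25 \right)}\right) = 164 + \left(7966 - 86 \left(86 - 25\right)\right) = 164 + \left(7966 - 86 \cdot 61\right) = 164 + \left(7966 - 5246\right) = 164 + 2720 = 2884$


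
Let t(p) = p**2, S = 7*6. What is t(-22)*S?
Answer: 20328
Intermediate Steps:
S = 42
t(-22)*S = (-22)**2*42 = 484*42 = 20328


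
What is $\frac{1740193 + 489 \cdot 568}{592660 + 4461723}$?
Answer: $\frac{2017945}{5054383} \approx 0.39925$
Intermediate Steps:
$\frac{1740193 + 489 \cdot 568}{592660 + 4461723} = \frac{1740193 + 277752}{5054383} = 2017945 \cdot \frac{1}{5054383} = \frac{2017945}{5054383}$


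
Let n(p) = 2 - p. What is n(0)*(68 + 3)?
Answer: 142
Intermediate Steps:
n(0)*(68 + 3) = (2 - 1*0)*(68 + 3) = (2 + 0)*71 = 2*71 = 142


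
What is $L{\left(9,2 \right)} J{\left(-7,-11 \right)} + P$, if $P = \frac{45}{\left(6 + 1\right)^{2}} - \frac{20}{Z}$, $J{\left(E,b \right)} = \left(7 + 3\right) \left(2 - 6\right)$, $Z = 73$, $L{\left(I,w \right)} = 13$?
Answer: $- \frac{1857735}{3577} \approx -519.36$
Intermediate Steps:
$J{\left(E,b \right)} = -40$ ($J{\left(E,b \right)} = 10 \left(-4\right) = -40$)
$P = \frac{2305}{3577}$ ($P = \frac{45}{\left(6 + 1\right)^{2}} - \frac{20}{73} = \frac{45}{7^{2}} - \frac{20}{73} = \frac{45}{49} - \frac{20}{73} = \frac{2305}{3577} \approx 0.64439$)
$L{\left(9,2 \right)} J{\left(-7,-11 \right)} + P = 13 \left(-40\right) + \frac{2305}{3577} = -520 + \frac{2305}{3577} = - \frac{1857735}{3577}$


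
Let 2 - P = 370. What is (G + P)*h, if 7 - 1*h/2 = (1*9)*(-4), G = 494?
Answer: 10836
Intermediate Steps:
P = -368 (P = 2 - 1*370 = 2 - 370 = -368)
h = 86 (h = 14 - 2*1*9*(-4) = 14 - 18*(-4) = 14 - 2*(-36) = 14 + 72 = 86)
(G + P)*h = (494 - 368)*86 = 126*86 = 10836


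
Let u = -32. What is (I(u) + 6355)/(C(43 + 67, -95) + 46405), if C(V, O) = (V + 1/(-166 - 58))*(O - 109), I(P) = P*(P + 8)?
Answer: 398888/1342091 ≈ 0.29721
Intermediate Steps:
I(P) = P*(8 + P)
C(V, O) = (-109 + O)*(-1/224 + V) (C(V, O) = (V + 1/(-224))*(-109 + O) = (V - 1/224)*(-109 + O) = (-1/224 + V)*(-109 + O) = (-109 + O)*(-1/224 + V))
(I(u) + 6355)/(C(43 + 67, -95) + 46405) = (-32*(8 - 32) + 6355)/((109/224 - 109*(43 + 67) - 1/224*(-95) - 95*(43 + 67)) + 46405) = (-32*(-24) + 6355)/((109/224 - 109*110 + 95/224 - 95*110) + 46405) = (768 + 6355)/((109/224 - 11990 + 95/224 - 10450) + 46405) = 7123/(-1256589/56 + 46405) = 7123/(1342091/56) = 7123*(56/1342091) = 398888/1342091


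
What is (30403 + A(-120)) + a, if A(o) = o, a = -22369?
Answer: 7914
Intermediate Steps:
(30403 + A(-120)) + a = (30403 - 120) - 22369 = 30283 - 22369 = 7914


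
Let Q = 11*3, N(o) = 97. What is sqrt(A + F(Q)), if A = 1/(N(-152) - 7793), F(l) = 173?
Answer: sqrt(640406767)/1924 ≈ 13.153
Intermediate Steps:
Q = 33
A = -1/7696 (A = 1/(97 - 7793) = 1/(-7696) = -1/7696 ≈ -0.00012994)
sqrt(A + F(Q)) = sqrt(-1/7696 + 173) = sqrt(1331407/7696) = sqrt(640406767)/1924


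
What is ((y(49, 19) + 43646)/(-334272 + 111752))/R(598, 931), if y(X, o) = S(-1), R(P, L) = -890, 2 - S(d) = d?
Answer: 43649/198042800 ≈ 0.00022040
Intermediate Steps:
S(d) = 2 - d
y(X, o) = 3 (y(X, o) = 2 - 1*(-1) = 2 + 1 = 3)
((y(49, 19) + 43646)/(-334272 + 111752))/R(598, 931) = ((3 + 43646)/(-334272 + 111752))/(-890) = (43649/(-222520))*(-1/890) = (43649*(-1/222520))*(-1/890) = -43649/222520*(-1/890) = 43649/198042800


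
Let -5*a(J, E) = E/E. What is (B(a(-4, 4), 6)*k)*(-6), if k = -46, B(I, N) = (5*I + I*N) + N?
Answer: 5244/5 ≈ 1048.8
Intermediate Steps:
a(J, E) = -⅕ (a(J, E) = -E/(5*E) = -⅕*1 = -⅕)
B(I, N) = N + 5*I + I*N
(B(a(-4, 4), 6)*k)*(-6) = ((6 + 5*(-⅕) - ⅕*6)*(-46))*(-6) = ((6 - 1 - 6/5)*(-46))*(-6) = ((19/5)*(-46))*(-6) = -874/5*(-6) = 5244/5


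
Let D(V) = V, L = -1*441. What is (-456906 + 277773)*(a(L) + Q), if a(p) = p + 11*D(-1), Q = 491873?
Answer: -88029717993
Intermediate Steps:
L = -441
a(p) = -11 + p (a(p) = p + 11*(-1) = p - 11 = -11 + p)
(-456906 + 277773)*(a(L) + Q) = (-456906 + 277773)*((-11 - 441) + 491873) = -179133*(-452 + 491873) = -179133*491421 = -88029717993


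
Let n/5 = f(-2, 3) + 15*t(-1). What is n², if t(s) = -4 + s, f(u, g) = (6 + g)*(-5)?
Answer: 360000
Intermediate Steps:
f(u, g) = -30 - 5*g
n = -600 (n = 5*((-30 - 5*3) + 15*(-4 - 1)) = 5*((-30 - 15) + 15*(-5)) = 5*(-45 - 75) = 5*(-120) = -600)
n² = (-600)² = 360000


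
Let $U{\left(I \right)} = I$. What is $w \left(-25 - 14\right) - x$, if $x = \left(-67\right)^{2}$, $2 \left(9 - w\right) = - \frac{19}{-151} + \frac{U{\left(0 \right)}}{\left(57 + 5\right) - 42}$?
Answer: $- \frac{1460939}{302} \approx -4837.5$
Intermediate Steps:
$w = \frac{2699}{302}$ ($w = 9 - \frac{- \frac{19}{-151} + \frac{0}{\left(57 + 5\right) - 42}}{2} = 9 - \frac{\left(-19\right) \left(- \frac{1}{151}\right) + \frac{0}{62 - 42}}{2} = 9 - \frac{\frac{19}{151} + \frac{0}{20}}{2} = 9 - \frac{\frac{19}{151} + 0 \cdot \frac{1}{20}}{2} = 9 - \frac{\frac{19}{151} + 0}{2} = 9 - \frac{19}{302} = \frac{2699}{302} \approx 8.9371$)
$x = 4489$
$w \left(-25 - 14\right) - x = \frac{2699 \left(-25 - 14\right)}{302} - 4489 = \frac{2699}{302} \left(-39\right) - 4489 = - \frac{105261}{302} - 4489 = - \frac{1460939}{302}$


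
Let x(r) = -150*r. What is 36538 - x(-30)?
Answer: 32038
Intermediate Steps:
36538 - x(-30) = 36538 - (-150)*(-30) = 36538 - 1*4500 = 36538 - 4500 = 32038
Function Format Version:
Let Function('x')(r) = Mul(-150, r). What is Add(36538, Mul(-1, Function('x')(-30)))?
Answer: 32038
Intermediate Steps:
Add(36538, Mul(-1, Function('x')(-30))) = Add(36538, Mul(-1, Mul(-150, -30))) = Add(36538, Mul(-1, 4500)) = Add(36538, -4500) = 32038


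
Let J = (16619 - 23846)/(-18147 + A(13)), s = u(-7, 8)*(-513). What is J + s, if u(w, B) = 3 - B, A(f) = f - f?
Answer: 15518094/6049 ≈ 2565.4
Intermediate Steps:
A(f) = 0
s = 2565 (s = (3 - 1*8)*(-513) = (3 - 8)*(-513) = -5*(-513) = 2565)
J = 2409/6049 (J = (16619 - 23846)/(-18147 + 0) = -7227/(-18147) = -7227*(-1/18147) = 2409/6049 ≈ 0.39825)
J + s = 2409/6049 + 2565 = 15518094/6049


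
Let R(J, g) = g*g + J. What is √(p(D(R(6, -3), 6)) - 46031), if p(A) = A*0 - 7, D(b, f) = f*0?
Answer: I*√46038 ≈ 214.56*I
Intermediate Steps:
R(J, g) = J + g² (R(J, g) = g² + J = J + g²)
D(b, f) = 0
p(A) = -7 (p(A) = 0 - 7 = -7)
√(p(D(R(6, -3), 6)) - 46031) = √(-7 - 46031) = √(-46038) = I*√46038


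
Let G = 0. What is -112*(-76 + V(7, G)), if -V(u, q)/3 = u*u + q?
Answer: 24976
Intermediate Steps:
V(u, q) = -3*q - 3*u**2 (V(u, q) = -3*(u*u + q) = -3*(u**2 + q) = -3*(q + u**2) = -3*q - 3*u**2)
-112*(-76 + V(7, G)) = -112*(-76 + (-3*0 - 3*7**2)) = -112*(-76 + (0 - 3*49)) = -112*(-76 + (0 - 147)) = -112*(-76 - 147) = -112*(-223) = 24976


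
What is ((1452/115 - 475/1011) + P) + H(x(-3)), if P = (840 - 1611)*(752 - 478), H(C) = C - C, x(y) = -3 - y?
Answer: -24560032963/116265 ≈ -2.1124e+5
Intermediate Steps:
H(C) = 0
P = -211254 (P = -771*274 = -211254)
((1452/115 - 475/1011) + P) + H(x(-3)) = ((1452/115 - 475/1011) - 211254) + 0 = (1413347/116265 - 211254) + 0 = -24560032963/116265 + 0 = -24560032963/116265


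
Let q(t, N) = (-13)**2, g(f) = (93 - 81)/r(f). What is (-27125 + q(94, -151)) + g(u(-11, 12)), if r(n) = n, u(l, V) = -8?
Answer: -53915/2 ≈ -26958.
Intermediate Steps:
g(f) = 12/f (g(f) = (93 - 81)/f = 12/f)
q(t, N) = 169
(-27125 + q(94, -151)) + g(u(-11, 12)) = (-27125 + 169) + 12/(-8) = -26956 + 12*(-1/8) = -26956 - 3/2 = -53915/2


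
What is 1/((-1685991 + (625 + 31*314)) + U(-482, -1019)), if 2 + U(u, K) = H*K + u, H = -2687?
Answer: 1/1061937 ≈ 9.4168e-7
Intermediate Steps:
U(u, K) = -2 + u - 2687*K (U(u, K) = -2 + (-2687*K + u) = -2 + (u - 2687*K) = -2 + u - 2687*K)
1/((-1685991 + (625 + 31*314)) + U(-482, -1019)) = 1/((-1685991 + (625 + 31*314)) + (-2 - 482 - 2687*(-1019))) = 1/((-1685991 + (625 + 9734)) + (-2 - 482 + 2738053)) = 1/((-1685991 + 10359) + 2737569) = 1/(-1675632 + 2737569) = 1/1061937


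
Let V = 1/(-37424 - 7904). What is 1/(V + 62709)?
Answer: 45328/2842473551 ≈ 1.5947e-5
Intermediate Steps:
V = -1/45328 (V = 1/(-45328) = -1/45328 ≈ -2.2061e-5)
1/(V + 62709) = 1/(-1/45328 + 62709) = 1/(2842473551/45328) = 45328/2842473551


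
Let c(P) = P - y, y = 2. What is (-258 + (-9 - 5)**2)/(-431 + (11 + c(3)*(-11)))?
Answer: 62/431 ≈ 0.14385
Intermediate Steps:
c(P) = -2 + P (c(P) = P - 1*2 = P - 2 = -2 + P)
(-258 + (-9 - 5)**2)/(-431 + (11 + c(3)*(-11))) = (-258 + (-9 - 5)**2)/(-431 + (11 + (-2 + 3)*(-11))) = (-258 + (-14)**2)/(-431 + (11 + 1*(-11))) = (-258 + 196)/(-431 + (11 - 11)) = -62/(-431 + 0) = -62/(-431) = -62*(-1/431) = 62/431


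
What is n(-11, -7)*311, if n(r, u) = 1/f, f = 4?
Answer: 311/4 ≈ 77.750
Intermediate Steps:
n(r, u) = 1/4
n(-11, -7)*311 = (1/4)*311 = 311/4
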